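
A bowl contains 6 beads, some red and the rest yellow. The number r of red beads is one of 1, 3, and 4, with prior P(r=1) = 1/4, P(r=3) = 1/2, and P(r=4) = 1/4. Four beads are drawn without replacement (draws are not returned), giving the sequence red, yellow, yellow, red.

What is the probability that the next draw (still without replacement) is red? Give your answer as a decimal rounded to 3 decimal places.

For each hypothesis, P(data | H) works out to: P(data | r = 1) = (1/6)(5/5)(4/4)(0/3) = 0; P(data | r = 3) = (3/6)(3/5)(2/4)(2/3) = 1/10; P(data | r = 4) = (4/6)(2/5)(1/4)(3/3) = 1/15.
The prior-weighted likelihoods are 1/4 · 0 = 0, 1/2 · 1/10 = 1/20, 1/4 · 1/15 = 1/60; summing to 1/15.
Dividing through by the total gives posterior P(r = 1 | data) = 0, P(r = 3 | data) = 3/4, P(r = 4 | data) = 1/4.
So P(red next | data) = Σ P(red next | H) P(H | data) = (1/2)(3/4) + (1)(1/4) = 5/8.

0.625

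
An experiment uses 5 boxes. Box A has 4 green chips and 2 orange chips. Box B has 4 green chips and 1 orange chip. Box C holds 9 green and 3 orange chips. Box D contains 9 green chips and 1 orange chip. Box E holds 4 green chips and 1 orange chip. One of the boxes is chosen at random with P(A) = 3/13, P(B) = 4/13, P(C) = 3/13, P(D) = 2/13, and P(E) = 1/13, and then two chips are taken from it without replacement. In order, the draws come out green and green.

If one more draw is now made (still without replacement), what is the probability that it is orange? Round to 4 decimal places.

The likelihood of the observed sequence under each hypothesis: P(data | box A) = (4/6)(3/5) = 2/5; P(data | box B) = (4/5)(3/4) = 3/5; P(data | box C) = (9/12)(8/11) = 6/11; P(data | box D) = (9/10)(8/9) = 4/5; P(data | box E) = (4/5)(3/4) = 3/5.
Multiplying each by its prior: 3/13 · 2/5 = 6/65, 4/13 · 3/5 = 12/65, 3/13 · 6/11 = 18/143, 2/13 · 4/5 = 8/65, 1/13 · 3/5 = 3/65; summing to 409/715.
The posterior is then P(box A | data) = 66/409, P(box B | data) = 132/409, P(box C | data) = 90/409, P(box D | data) = 88/409, P(box E | data) = 33/409.
So P(orange next | data) = Σ P(orange next | H) P(H | data) = (1/2)(66/409) + (1/3)(132/409) + (3/10)(90/409) + (1/8)(88/409) + (1/3)(33/409) = 126/409.

0.3081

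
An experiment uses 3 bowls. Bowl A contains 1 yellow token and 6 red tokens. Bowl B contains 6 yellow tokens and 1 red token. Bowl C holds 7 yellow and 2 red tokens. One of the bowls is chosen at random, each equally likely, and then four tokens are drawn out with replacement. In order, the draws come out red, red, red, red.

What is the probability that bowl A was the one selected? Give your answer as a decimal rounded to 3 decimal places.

Under each hypothesis, the probability of the observed sequence is: P(data | bowl A) = (6/7)(6/7)(6/7)(6/7) = 0.53978; P(data | bowl B) = (1/7)(1/7)(1/7)(1/7) = 0.00041649; P(data | bowl C) = (2/9)(2/9)(2/9)(2/9) = 0.0024387.
Weighting by the prior gives 1/3 · 0.53978 = 0.17993, 1/3 · 0.00041649 = 0.00013883, 1/3 · 0.0024387 = 0.00081288; summing to 0.18088.
Hence P(bowl A | data) = (0.17993) / (0.18088) = 0.99474.

0.995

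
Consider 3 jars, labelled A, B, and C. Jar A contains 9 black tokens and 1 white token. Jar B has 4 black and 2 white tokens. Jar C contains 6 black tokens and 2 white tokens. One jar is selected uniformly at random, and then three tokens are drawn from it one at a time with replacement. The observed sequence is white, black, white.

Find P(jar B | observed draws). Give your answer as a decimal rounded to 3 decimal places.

0.570

For each hypothesis, P(data | H) works out to: P(data | jar A) = (1/10)(9/10)(1/10) = 0.009; P(data | jar B) = (2/6)(4/6)(2/6) = 0.074074; P(data | jar C) = (2/8)(6/8)(2/8) = 0.046875.
The prior-weighted likelihoods are 1/3 · 0.009 = 0.003, 1/3 · 0.074074 = 0.024691, 1/3 · 0.046875 = 0.015625; summing to 0.043316.
Hence P(jar B | data) = (0.024691) / (0.043316) = 0.57002.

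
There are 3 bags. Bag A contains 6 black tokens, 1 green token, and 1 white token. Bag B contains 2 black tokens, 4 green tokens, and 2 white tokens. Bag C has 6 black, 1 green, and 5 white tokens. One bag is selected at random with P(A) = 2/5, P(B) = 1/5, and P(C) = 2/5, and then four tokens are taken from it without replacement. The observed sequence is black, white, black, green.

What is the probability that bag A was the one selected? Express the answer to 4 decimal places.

Under each hypothesis, the probability of the observed sequence is: P(data | bag A) = (6/8)(1/7)(5/6)(1/5) = 0.017857; P(data | bag B) = (2/8)(2/7)(1/6)(4/5) = 0.0095238; P(data | bag C) = (6/12)(5/11)(5/10)(1/9) = 0.012626.
Weighting by the prior gives 2/5 · 0.017857 = 0.0071429, 1/5 · 0.0095238 = 0.0019048, 2/5 · 0.012626 = 0.0050505; these sum to 0.014098.
Hence P(bag A | data) = (0.0071429) / (0.014098) = 0.50665.

0.5067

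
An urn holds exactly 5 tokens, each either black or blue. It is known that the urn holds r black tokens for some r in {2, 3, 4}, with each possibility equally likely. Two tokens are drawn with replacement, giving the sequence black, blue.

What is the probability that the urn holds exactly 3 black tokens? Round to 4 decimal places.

Compute the likelihood of the observed sequence for each case: P(data | r = 2) = (2/5)(3/5) = 6/25; P(data | r = 3) = (3/5)(2/5) = 6/25; P(data | r = 4) = (4/5)(1/5) = 4/25.
Multiplying each by its prior: 1/3 · 6/25 = 2/25, 1/3 · 6/25 = 2/25, 1/3 · 4/25 = 4/75; these sum to 16/75.
Therefore the posterior P(r = 3 | data) = (2/25) / (16/75) = 3/8.

0.3750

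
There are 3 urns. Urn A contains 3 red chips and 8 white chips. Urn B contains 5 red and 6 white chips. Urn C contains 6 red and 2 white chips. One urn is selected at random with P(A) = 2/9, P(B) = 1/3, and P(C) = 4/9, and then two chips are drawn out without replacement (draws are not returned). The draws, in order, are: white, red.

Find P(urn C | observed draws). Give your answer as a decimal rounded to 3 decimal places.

Under each hypothesis, the probability of the observed sequence is: P(data | urn A) = (8/11)(3/10) = 0.21818; P(data | urn B) = (6/11)(5/10) = 0.27273; P(data | urn C) = (2/8)(6/7) = 0.21429.
The prior-weighted likelihoods are 2/9 · 0.21818 = 0.048485, 1/3 · 0.27273 = 0.090909, 4/9 · 0.21429 = 0.095238; these sum to 0.23463.
Therefore the posterior P(urn C | data) = (0.095238) / (0.23463) = 0.4059.

0.406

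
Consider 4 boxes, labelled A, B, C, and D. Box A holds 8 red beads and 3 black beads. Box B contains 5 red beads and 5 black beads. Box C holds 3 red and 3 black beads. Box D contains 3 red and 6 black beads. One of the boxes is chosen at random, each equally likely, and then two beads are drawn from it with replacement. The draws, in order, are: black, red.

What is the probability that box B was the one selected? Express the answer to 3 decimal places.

0.272

The likelihood of the observed sequence under each hypothesis: P(data | box A) = (3/11)(8/11) = 0.19835; P(data | box B) = (5/10)(5/10) = 0.25; P(data | box C) = (3/6)(3/6) = 0.25; P(data | box D) = (6/9)(3/9) = 0.22222.
Multiplying each by its prior: 1/4 · 0.19835 = 0.049587, 1/4 · 0.25 = 0.0625, 1/4 · 0.25 = 0.0625, 1/4 · 0.22222 = 0.055556; with total 0.23014.
Therefore the posterior P(box B | data) = (0.0625) / (0.23014) = 0.27157.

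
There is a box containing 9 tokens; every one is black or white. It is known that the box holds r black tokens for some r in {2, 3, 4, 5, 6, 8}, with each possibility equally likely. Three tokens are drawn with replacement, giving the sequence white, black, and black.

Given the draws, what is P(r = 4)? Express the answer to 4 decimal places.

Under each hypothesis, the probability of the observed sequence is: P(data | r = 2) = (7/9)(2/9)(2/9) = 0.038409; P(data | r = 3) = (6/9)(3/9)(3/9) = 0.074074; P(data | r = 4) = (5/9)(4/9)(4/9) = 0.10974; P(data | r = 5) = (4/9)(5/9)(5/9) = 0.13717; P(data | r = 6) = (3/9)(6/9)(6/9) = 0.14815; P(data | r = 8) = (1/9)(8/9)(8/9) = 0.087791.
Weighting by the prior gives 1/6 · 0.038409 = 0.0064015, 1/6 · 0.074074 = 0.012346, 1/6 · 0.10974 = 0.01829, 1/6 · 0.13717 = 0.022862, 1/6 · 0.14815 = 0.024691, 1/6 · 0.087791 = 0.014632; these sum to 0.099223.
Therefore the posterior P(r = 4 | data) = (0.01829) / (0.099223) = 0.18433.

0.1843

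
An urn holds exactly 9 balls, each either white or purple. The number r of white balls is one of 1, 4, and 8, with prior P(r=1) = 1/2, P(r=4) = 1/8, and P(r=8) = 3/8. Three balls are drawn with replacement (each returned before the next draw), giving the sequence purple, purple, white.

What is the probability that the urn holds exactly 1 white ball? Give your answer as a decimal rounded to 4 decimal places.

For each hypothesis, P(data | H) works out to: P(data | r = 1) = (8/9)(8/9)(1/9) = 0.087791; P(data | r = 4) = (5/9)(5/9)(4/9) = 0.13717; P(data | r = 8) = (1/9)(1/9)(8/9) = 0.010974.
The prior-weighted likelihoods are 1/2 · 0.087791 = 0.043896, 1/8 · 0.13717 = 0.017147, 3/8 · 0.010974 = 0.0041152; summing to 0.065158.
Hence P(r = 1 | data) = (0.043896) / (0.065158) = 0.67368.

0.6737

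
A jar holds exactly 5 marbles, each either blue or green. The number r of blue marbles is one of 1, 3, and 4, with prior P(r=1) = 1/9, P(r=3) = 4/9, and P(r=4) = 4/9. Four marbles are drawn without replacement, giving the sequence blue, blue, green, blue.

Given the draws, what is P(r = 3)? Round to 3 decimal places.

0.333

Under each hypothesis, the probability of the observed sequence is: P(data | r = 1) = (1/5)(0/4) = 0; P(data | r = 3) = (3/5)(2/4)(2/3)(1/2) = 1/10; P(data | r = 4) = (4/5)(3/4)(1/3)(2/2) = 1/5.
The prior-weighted likelihoods are 1/9 · 0 = 0, 4/9 · 1/10 = 2/45, 4/9 · 1/5 = 4/45; with total 2/15.
Therefore the posterior P(r = 3 | data) = (2/45) / (2/15) = 1/3.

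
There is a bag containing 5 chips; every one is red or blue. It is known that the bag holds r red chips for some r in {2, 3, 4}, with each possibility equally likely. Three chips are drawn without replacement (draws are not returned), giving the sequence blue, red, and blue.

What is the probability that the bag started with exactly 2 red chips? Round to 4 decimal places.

Under each hypothesis, the probability of the observed sequence is: P(data | r = 2) = (3/5)(2/4)(2/3) = 1/5; P(data | r = 3) = (2/5)(3/4)(1/3) = 1/10; P(data | r = 4) = (1/5)(4/4)(0/3) = 0.
The prior-weighted likelihoods are 1/3 · 1/5 = 1/15, 1/3 · 1/10 = 1/30, 1/3 · 0 = 0; summing to 1/10.
Hence P(r = 2 | data) = (1/15) / (1/10) = 2/3.

0.6667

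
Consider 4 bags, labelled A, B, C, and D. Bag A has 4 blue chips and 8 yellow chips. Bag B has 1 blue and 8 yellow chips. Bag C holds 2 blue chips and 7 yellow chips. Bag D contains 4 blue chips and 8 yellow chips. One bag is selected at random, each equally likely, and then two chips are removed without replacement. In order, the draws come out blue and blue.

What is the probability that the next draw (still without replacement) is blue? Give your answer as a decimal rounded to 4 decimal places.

0.1735

Compute the likelihood of the observed sequence for each case: P(data | bag A) = (4/12)(3/11) = 0.090909; P(data | bag B) = (1/9)(0/8) = 0; P(data | bag C) = (2/9)(1/8) = 0.027778; P(data | bag D) = (4/12)(3/11) = 0.090909.
Multiplying each by its prior: 1/4 · 0.090909 = 0.022727, 1/4 · 0 = 0, 1/4 · 0.027778 = 0.0069444, 1/4 · 0.090909 = 0.022727; with total 0.052399.
Dividing through by the total gives posterior P(bag A | data) = 0.43373, P(bag B | data) = 0, P(bag C | data) = 0.13253, P(bag D | data) = 0.43373.
So P(blue next | data) = Σ P(blue next | H) P(H | data) = (1/5)(0.43373) + (0)(0.13253) + (1/5)(0.43373) = 0.17349.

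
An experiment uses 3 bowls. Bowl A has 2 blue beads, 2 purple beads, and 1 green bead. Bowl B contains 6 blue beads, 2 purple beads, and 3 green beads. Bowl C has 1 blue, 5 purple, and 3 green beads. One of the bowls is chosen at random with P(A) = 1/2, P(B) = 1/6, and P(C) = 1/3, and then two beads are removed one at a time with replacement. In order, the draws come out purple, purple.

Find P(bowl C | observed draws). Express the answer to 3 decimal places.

The likelihood of the observed sequence under each hypothesis: P(data | bowl A) = (2/5)(2/5) = 0.16; P(data | bowl B) = (2/11)(2/11) = 0.033058; P(data | bowl C) = (5/9)(5/9) = 0.30864.
The prior-weighted likelihoods are 1/2 · 0.16 = 0.08, 1/6 · 0.033058 = 0.0055096, 1/3 · 0.30864 = 0.10288; summing to 0.18839.
So P(bowl C | data) = (0.10288) / (0.18839) = 0.5461.

0.546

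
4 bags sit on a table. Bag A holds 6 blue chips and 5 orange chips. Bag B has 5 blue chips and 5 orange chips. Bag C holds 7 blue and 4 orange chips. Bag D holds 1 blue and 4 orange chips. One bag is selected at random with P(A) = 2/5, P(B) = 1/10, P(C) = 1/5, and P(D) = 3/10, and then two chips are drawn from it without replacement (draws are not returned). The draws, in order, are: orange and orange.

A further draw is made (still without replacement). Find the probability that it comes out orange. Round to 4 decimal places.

For each hypothesis, P(data | H) works out to: P(data | bag A) = (5/11)(4/10) = 0.18182; P(data | bag B) = (5/10)(4/9) = 0.22222; P(data | bag C) = (4/11)(3/10) = 0.10909; P(data | bag D) = (4/5)(3/4) = 0.6.
The prior-weighted likelihoods are 2/5 · 0.18182 = 0.072727, 1/10 · 0.22222 = 0.022222, 1/5 · 0.10909 = 0.021818, 3/10 · 0.6 = 0.18; with total 0.29677.
The posterior is then P(bag A | data) = 0.24506, P(bag B | data) = 0.074881, P(bag C | data) = 0.073519, P(bag D | data) = 0.60654.
So P(orange next | data) = Σ P(orange next | H) P(H | data) = (1/3)(0.24506) + (3/8)(0.074881) + (2/9)(0.073519) + (2/3)(0.60654) = 0.53046.

0.5305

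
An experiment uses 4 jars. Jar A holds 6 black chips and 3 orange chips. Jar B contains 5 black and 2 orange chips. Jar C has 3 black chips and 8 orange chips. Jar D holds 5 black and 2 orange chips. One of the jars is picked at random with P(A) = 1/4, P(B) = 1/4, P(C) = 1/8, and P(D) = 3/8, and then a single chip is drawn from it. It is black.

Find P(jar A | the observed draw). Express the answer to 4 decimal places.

0.2575

Under each hypothesis, the probability of this draw is: P(data | jar A) = (6/9) = 2/3; P(data | jar B) = (5/7) = 5/7; P(data | jar C) = (3/11) = 3/11; P(data | jar D) = (5/7) = 5/7.
Multiplying each by its prior: 1/4 · 2/3 = 1/6, 1/4 · 5/7 = 5/28, 1/8 · 3/11 = 3/88, 3/8 · 5/7 = 15/56; these sum to 299/462.
So P(jar A | data) = (1/6) / (299/462) = 77/299.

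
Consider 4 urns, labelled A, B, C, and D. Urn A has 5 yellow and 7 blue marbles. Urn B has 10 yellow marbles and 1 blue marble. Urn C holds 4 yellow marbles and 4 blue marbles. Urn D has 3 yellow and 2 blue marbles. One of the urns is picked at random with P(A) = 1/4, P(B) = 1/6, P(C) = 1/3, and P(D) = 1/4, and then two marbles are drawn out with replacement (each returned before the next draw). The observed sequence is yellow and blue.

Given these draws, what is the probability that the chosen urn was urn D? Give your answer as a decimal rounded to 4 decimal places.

Under each hypothesis, the probability of the observed sequence is: P(data | urn A) = (5/12)(7/12) = 0.24306; P(data | urn B) = (10/11)(1/11) = 0.082645; P(data | urn C) = (4/8)(4/8) = 0.25; P(data | urn D) = (3/5)(2/5) = 0.24.
Multiplying each by its prior: 1/4 · 0.24306 = 0.060764, 1/6 · 0.082645 = 0.013774, 1/3 · 0.25 = 0.083333, 1/4 · 0.24 = 0.06; with total 0.21787.
By Bayes' rule, P(urn D | data) = (0.06) / (0.21787) = 0.27539.

0.2754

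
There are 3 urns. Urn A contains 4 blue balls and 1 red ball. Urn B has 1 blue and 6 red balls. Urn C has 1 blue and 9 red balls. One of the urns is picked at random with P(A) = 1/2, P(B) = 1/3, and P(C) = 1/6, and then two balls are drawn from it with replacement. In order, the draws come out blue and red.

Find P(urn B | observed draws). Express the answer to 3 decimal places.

0.301

Under each hypothesis, the probability of the observed sequence is: P(data | urn A) = (4/5)(1/5) = 0.16; P(data | urn B) = (1/7)(6/7) = 0.12245; P(data | urn C) = (1/10)(9/10) = 0.09.
Weighting by the prior gives 1/2 · 0.16 = 0.08, 1/3 · 0.12245 = 0.040816, 1/6 · 0.09 = 0.015; with total 0.13582.
Therefore the posterior P(urn B | data) = (0.040816) / (0.13582) = 0.30053.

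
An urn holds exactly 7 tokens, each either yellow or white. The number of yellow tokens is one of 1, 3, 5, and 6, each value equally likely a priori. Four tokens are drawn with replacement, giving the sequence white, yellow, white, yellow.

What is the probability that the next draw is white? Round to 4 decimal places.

For each hypothesis, P(data | H) works out to: P(data | r = 1) = (6/7)(1/7)(6/7)(1/7) = 0.014994; P(data | r = 3) = (4/7)(3/7)(4/7)(3/7) = 0.059975; P(data | r = 5) = (2/7)(5/7)(2/7)(5/7) = 0.041649; P(data | r = 6) = (1/7)(6/7)(1/7)(6/7) = 0.014994.
The prior-weighted likelihoods are 1/4 · 0.014994 = 0.0037484, 1/4 · 0.059975 = 0.014994, 1/4 · 0.041649 = 0.010412, 1/4 · 0.014994 = 0.0037484; with total 0.032903.
Dividing through by the total gives posterior P(r = 1 | data) = 0.11392, P(r = 3 | data) = 0.4557, P(r = 5 | data) = 0.31646, P(r = 6 | data) = 0.11392.
So P(white next | data) = Σ P(white next | H) P(H | data) = (6/7)(0.11392) + (4/7)(0.4557) + (2/7)(0.31646) + (1/7)(0.11392) = 0.46474.

0.4647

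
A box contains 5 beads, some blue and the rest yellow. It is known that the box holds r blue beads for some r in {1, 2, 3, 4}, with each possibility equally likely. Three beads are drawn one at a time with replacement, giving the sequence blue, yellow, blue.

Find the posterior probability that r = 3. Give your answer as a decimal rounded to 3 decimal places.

0.360

For each hypothesis, P(data | H) works out to: P(data | r = 1) = (1/5)(4/5)(1/5) = 4/125; P(data | r = 2) = (2/5)(3/5)(2/5) = 12/125; P(data | r = 3) = (3/5)(2/5)(3/5) = 18/125; P(data | r = 4) = (4/5)(1/5)(4/5) = 16/125.
Multiplying each by its prior: 1/4 · 4/125 = 1/125, 1/4 · 12/125 = 3/125, 1/4 · 18/125 = 9/250, 1/4 · 16/125 = 4/125; these sum to 1/10.
So P(r = 3 | data) = (9/250) / (1/10) = 9/25.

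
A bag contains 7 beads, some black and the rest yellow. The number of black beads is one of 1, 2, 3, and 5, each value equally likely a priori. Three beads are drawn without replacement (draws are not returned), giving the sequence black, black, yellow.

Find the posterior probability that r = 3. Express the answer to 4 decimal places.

Compute the likelihood of the observed sequence for each case: P(data | r = 1) = (1/7)(0/6) = 0; P(data | r = 2) = (2/7)(1/6)(5/5) = 1/21; P(data | r = 3) = (3/7)(2/6)(4/5) = 4/35; P(data | r = 5) = (5/7)(4/6)(2/5) = 4/21.
The prior-weighted likelihoods are 1/4 · 0 = 0, 1/4 · 1/21 = 1/84, 1/4 · 4/35 = 1/35, 1/4 · 4/21 = 1/21; summing to 37/420.
Therefore the posterior P(r = 3 | data) = (1/35) / (37/420) = 12/37.

0.3243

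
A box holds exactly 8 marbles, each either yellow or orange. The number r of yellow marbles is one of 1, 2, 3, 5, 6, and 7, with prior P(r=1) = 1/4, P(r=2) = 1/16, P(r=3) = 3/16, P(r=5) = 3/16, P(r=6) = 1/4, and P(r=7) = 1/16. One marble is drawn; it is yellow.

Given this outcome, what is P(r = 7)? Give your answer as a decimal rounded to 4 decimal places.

For each hypothesis, P(data | H) works out to: P(data | r = 1) = (1/8) = 1/8; P(data | r = 2) = (2/8) = 1/4; P(data | r = 3) = (3/8) = 3/8; P(data | r = 5) = (5/8) = 5/8; P(data | r = 6) = (6/8) = 3/4; P(data | r = 7) = (7/8) = 7/8.
The prior-weighted likelihoods are 1/4 · 1/8 = 1/32, 1/16 · 1/4 = 1/64, 3/16 · 3/8 = 9/128, 3/16 · 5/8 = 15/128, 1/4 · 3/4 = 3/16, 1/16 · 7/8 = 7/128; with total 61/128.
Therefore the posterior P(r = 7 | data) = (7/128) / (61/128) = 7/61.

0.1148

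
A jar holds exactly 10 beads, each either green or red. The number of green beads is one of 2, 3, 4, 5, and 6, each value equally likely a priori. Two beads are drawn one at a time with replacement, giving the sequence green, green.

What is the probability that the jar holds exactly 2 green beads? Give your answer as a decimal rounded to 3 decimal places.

0.044

Under each hypothesis, the probability of the observed sequence is: P(data | r = 2) = (2/10)(2/10) = 1/25; P(data | r = 3) = (3/10)(3/10) = 9/100; P(data | r = 4) = (4/10)(4/10) = 4/25; P(data | r = 5) = (5/10)(5/10) = 1/4; P(data | r = 6) = (6/10)(6/10) = 9/25.
The prior-weighted likelihoods are 1/5 · 1/25 = 1/125, 1/5 · 9/100 = 9/500, 1/5 · 4/25 = 4/125, 1/5 · 1/4 = 1/20, 1/5 · 9/25 = 9/125; with total 9/50.
Hence P(r = 2 | data) = (1/125) / (9/50) = 2/45.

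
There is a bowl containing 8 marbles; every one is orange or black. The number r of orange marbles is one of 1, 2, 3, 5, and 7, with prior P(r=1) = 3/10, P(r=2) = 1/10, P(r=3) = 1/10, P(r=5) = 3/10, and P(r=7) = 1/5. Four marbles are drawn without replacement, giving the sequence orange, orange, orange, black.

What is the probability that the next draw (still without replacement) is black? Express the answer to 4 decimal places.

0.3030

The likelihood of the observed sequence under each hypothesis: P(data | r = 1) = (1/8)(0/7) = 0; P(data | r = 2) = (2/8)(1/7)(0/6) = 0; P(data | r = 3) = (3/8)(2/7)(1/6)(5/5) = 1/56; P(data | r = 5) = (5/8)(4/7)(3/6)(3/5) = 3/28; P(data | r = 7) = (7/8)(6/7)(5/6)(1/5) = 1/8.
The prior-weighted likelihoods are 3/10 · 0 = 0, 1/10 · 0 = 0, 1/10 · 1/56 = 1/560, 3/10 · 3/28 = 9/280, 1/5 · 1/8 = 1/40; with total 33/560.
The posterior is then P(r = 1 | data) = 0, P(r = 2 | data) = 0, P(r = 3 | data) = 1/33, P(r = 5 | data) = 6/11, P(r = 7 | data) = 14/33.
Averaging over the posterior, P(black next | data) = (1)(1/33) + (1/2)(6/11) + (0)(14/33) = 10/33.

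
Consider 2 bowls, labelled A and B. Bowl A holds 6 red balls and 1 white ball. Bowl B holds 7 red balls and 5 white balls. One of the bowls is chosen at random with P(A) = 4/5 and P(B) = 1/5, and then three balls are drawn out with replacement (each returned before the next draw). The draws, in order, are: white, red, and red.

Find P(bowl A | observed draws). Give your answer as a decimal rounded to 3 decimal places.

0.748

Under each hypothesis, the probability of the observed sequence is: P(data | bowl A) = (1/7)(6/7)(6/7) = 0.10496; P(data | bowl B) = (5/12)(7/12)(7/12) = 0.14178.
Weighting by the prior gives 4/5 · 0.10496 = 0.083965, 1/5 · 0.14178 = 0.028356; summing to 0.11232.
Therefore the posterior P(bowl A | data) = (0.083965) / (0.11232) = 0.74754.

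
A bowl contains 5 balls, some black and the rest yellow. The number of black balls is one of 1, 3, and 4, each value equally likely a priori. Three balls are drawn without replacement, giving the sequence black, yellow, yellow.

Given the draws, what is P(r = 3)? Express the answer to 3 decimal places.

Compute the likelihood of the observed sequence for each case: P(data | r = 1) = (1/5)(4/4)(3/3) = 1/5; P(data | r = 3) = (3/5)(2/4)(1/3) = 1/10; P(data | r = 4) = (4/5)(1/4)(0/3) = 0.
Weighting by the prior gives 1/3 · 1/5 = 1/15, 1/3 · 1/10 = 1/30, 1/3 · 0 = 0; with total 1/10.
By Bayes' rule, P(r = 3 | data) = (1/30) / (1/10) = 1/3.

0.333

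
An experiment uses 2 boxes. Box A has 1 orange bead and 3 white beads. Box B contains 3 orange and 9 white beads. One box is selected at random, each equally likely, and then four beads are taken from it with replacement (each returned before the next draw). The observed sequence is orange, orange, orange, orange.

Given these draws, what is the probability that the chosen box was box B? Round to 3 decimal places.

0.500

Compute the likelihood of the observed sequence for each case: P(data | box A) = (1/4)(1/4)(1/4)(1/4) = 1/256; P(data | box B) = (3/12)(3/12)(3/12)(3/12) = 1/256.
Multiplying each by its prior: 1/2 · 1/256 = 1/512, 1/2 · 1/256 = 1/512; summing to 1/256.
Therefore the posterior P(box B | data) = (1/512) / (1/256) = 1/2.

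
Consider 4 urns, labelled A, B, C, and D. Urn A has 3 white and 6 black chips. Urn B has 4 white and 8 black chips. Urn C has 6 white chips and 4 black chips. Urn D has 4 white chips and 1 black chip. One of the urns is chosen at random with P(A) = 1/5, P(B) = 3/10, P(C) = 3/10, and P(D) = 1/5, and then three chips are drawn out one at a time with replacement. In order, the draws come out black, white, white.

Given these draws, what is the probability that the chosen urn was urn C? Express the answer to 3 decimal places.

Under each hypothesis, the probability of the observed sequence is: P(data | urn A) = (6/9)(3/9)(3/9) = 0.074074; P(data | urn B) = (8/12)(4/12)(4/12) = 0.074074; P(data | urn C) = (4/10)(6/10)(6/10) = 0.144; P(data | urn D) = (1/5)(4/5)(4/5) = 0.128.
Weighting by the prior gives 1/5 · 0.074074 = 0.014815, 3/10 · 0.074074 = 0.022222, 3/10 · 0.144 = 0.0432, 1/5 · 0.128 = 0.0256; summing to 0.10584.
By Bayes' rule, P(urn C | data) = (0.0432) / (0.10584) = 0.40817.

0.408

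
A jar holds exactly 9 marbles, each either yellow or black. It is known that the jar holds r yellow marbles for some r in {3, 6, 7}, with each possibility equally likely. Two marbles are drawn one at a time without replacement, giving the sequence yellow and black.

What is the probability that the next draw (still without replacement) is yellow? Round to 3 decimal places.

For each hypothesis, P(data | H) works out to: P(data | r = 3) = (3/9)(6/8) = 1/4; P(data | r = 6) = (6/9)(3/8) = 1/4; P(data | r = 7) = (7/9)(2/8) = 7/36.
Weighting by the prior gives 1/3 · 1/4 = 1/12, 1/3 · 1/4 = 1/12, 1/3 · 7/36 = 7/108; with total 25/108.
The posterior is then P(r = 3 | data) = 9/25, P(r = 6 | data) = 9/25, P(r = 7 | data) = 7/25.
The predictive probability is P(yellow next | data) = (2/7)(9/25) + (5/7)(9/25) + (6/7)(7/25) = 3/5.

0.600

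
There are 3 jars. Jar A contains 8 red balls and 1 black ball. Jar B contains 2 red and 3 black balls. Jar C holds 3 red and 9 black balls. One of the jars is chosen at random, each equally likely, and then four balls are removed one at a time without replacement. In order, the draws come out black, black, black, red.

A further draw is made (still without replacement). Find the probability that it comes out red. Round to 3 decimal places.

Under each hypothesis, the probability of the observed sequence is: P(data | jar A) = (1/9)(0/8) = 0; P(data | jar B) = (3/5)(2/4)(1/3)(2/2) = 1/10; P(data | jar C) = (9/12)(8/11)(7/10)(3/9) = 7/55.
Weighting by the prior gives 1/3 · 0 = 0, 1/3 · 1/10 = 1/30, 1/3 · 7/55 = 7/165; these sum to 5/66.
The posterior is then P(jar A | data) = 0, P(jar B | data) = 11/25, P(jar C | data) = 14/25.
The predictive probability is P(red next | data) = (1)(11/25) + (1/4)(14/25) = 29/50.

0.580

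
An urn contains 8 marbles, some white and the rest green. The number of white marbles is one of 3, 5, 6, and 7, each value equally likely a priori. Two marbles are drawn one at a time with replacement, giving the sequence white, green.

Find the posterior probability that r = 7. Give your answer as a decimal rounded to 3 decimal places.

For each hypothesis, P(data | H) works out to: P(data | r = 3) = (3/8)(5/8) = 15/64; P(data | r = 5) = (5/8)(3/8) = 15/64; P(data | r = 6) = (6/8)(2/8) = 3/16; P(data | r = 7) = (7/8)(1/8) = 7/64.
The prior-weighted likelihoods are 1/4 · 15/64 = 15/256, 1/4 · 15/64 = 15/256, 1/4 · 3/16 = 3/64, 1/4 · 7/64 = 7/256; with total 49/256.
Hence P(r = 7 | data) = (7/256) / (49/256) = 1/7.

0.143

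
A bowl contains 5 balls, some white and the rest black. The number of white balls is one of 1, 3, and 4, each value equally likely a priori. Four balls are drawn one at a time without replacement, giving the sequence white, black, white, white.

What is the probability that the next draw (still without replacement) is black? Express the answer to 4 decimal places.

For each hypothesis, P(data | H) works out to: P(data | r = 1) = (1/5)(4/4)(0/3) = 0; P(data | r = 3) = (3/5)(2/4)(2/3)(1/2) = 1/10; P(data | r = 4) = (4/5)(1/4)(3/3)(2/2) = 1/5.
The prior-weighted likelihoods are 1/3 · 0 = 0, 1/3 · 1/10 = 1/30, 1/3 · 1/5 = 1/15; summing to 1/10.
Dividing through by the total gives posterior P(r = 1 | data) = 0, P(r = 3 | data) = 1/3, P(r = 4 | data) = 2/3.
Averaging over the posterior, P(black next | data) = (1)(1/3) + (0)(2/3) = 1/3.

0.3333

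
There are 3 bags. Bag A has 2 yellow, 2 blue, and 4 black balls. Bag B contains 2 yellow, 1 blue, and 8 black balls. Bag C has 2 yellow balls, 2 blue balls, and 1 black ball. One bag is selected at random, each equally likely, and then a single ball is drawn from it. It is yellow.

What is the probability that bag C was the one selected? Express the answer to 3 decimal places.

Under each hypothesis, the probability of this draw is: P(data | bag A) = (2/8) = 1/4; P(data | bag B) = (2/11) = 2/11; P(data | bag C) = (2/5) = 2/5.
Weighting by the prior gives 1/3 · 1/4 = 1/12, 1/3 · 2/11 = 2/33, 1/3 · 2/5 = 2/15; with total 61/220.
By Bayes' rule, P(bag C | data) = (2/15) / (61/220) = 88/183.

0.481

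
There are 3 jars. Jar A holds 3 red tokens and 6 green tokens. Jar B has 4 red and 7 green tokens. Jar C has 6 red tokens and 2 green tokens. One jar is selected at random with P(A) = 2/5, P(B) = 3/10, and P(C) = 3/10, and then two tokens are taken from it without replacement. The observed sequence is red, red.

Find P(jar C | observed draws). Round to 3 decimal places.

The likelihood of the observed sequence under each hypothesis: P(data | jar A) = (3/9)(2/8) = 0.083333; P(data | jar B) = (4/11)(3/10) = 0.10909; P(data | jar C) = (6/8)(5/7) = 0.53571.
Multiplying each by its prior: 2/5 · 0.083333 = 0.033333, 3/10 · 0.10909 = 0.032727, 3/10 · 0.53571 = 0.16071; with total 0.22677.
Hence P(jar C | data) = (0.16071) / (0.22677) = 0.7087.

0.709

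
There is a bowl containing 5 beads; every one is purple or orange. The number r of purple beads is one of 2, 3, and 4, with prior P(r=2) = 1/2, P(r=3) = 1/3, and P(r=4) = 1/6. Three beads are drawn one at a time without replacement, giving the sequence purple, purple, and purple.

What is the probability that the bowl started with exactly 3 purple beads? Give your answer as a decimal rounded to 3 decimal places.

For each hypothesis, P(data | H) works out to: P(data | r = 2) = (2/5)(1/4)(0/3) = 0; P(data | r = 3) = (3/5)(2/4)(1/3) = 1/10; P(data | r = 4) = (4/5)(3/4)(2/3) = 2/5.
Weighting by the prior gives 1/2 · 0 = 0, 1/3 · 1/10 = 1/30, 1/6 · 2/5 = 1/15; these sum to 1/10.
Therefore the posterior P(r = 3 | data) = (1/30) / (1/10) = 1/3.

0.333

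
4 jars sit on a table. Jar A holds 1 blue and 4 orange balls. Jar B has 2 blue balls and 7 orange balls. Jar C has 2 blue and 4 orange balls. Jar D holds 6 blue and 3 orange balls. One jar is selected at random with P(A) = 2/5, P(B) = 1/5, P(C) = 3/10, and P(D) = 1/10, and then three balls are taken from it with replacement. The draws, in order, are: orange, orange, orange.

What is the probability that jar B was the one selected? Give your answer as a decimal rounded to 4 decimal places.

For each hypothesis, P(data | H) works out to: P(data | jar A) = (4/5)(4/5)(4/5) = 0.512; P(data | jar B) = (7/9)(7/9)(7/9) = 0.47051; P(data | jar C) = (4/6)(4/6)(4/6) = 0.2963; P(data | jar D) = (3/9)(3/9)(3/9) = 0.037037.
Weighting by the prior gives 2/5 · 0.512 = 0.2048, 1/5 · 0.47051 = 0.094102, 3/10 · 0.2963 = 0.088889, 1/10 · 0.037037 = 0.0037037; these sum to 0.39149.
Hence P(jar B | data) = (0.094102) / (0.39149) = 0.24037.

0.2404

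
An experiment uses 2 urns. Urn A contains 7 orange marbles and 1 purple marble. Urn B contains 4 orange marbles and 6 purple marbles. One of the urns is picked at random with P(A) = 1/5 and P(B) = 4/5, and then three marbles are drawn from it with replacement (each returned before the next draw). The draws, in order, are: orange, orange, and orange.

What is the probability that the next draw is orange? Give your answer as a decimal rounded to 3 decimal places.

The likelihood of the observed sequence under each hypothesis: P(data | urn A) = (7/8)(7/8)(7/8) = 0.66992; P(data | urn B) = (4/10)(4/10)(4/10) = 0.064.
Multiplying each by its prior: 1/5 · 0.66992 = 0.13398, 4/5 · 0.064 = 0.0512; with total 0.18518.
Dividing through by the total gives posterior P(urn A | data) = 0.72352, P(urn B | data) = 0.27648.
Averaging over the posterior, P(orange next | data) = (7/8)(0.72352) + (2/5)(0.27648) = 0.74367.

0.744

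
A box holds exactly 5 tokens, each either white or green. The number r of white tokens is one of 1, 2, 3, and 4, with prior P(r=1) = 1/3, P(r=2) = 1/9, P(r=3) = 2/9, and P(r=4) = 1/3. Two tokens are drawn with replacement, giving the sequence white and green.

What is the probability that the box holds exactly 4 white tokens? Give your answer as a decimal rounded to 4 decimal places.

For each hypothesis, P(data | H) works out to: P(data | r = 1) = (1/5)(4/5) = 4/25; P(data | r = 2) = (2/5)(3/5) = 6/25; P(data | r = 3) = (3/5)(2/5) = 6/25; P(data | r = 4) = (4/5)(1/5) = 4/25.
Multiplying each by its prior: 1/3 · 4/25 = 4/75, 1/9 · 6/25 = 2/75, 2/9 · 6/25 = 4/75, 1/3 · 4/25 = 4/75; these sum to 14/75.
Therefore the posterior P(r = 4 | data) = (4/75) / (14/75) = 2/7.

0.2857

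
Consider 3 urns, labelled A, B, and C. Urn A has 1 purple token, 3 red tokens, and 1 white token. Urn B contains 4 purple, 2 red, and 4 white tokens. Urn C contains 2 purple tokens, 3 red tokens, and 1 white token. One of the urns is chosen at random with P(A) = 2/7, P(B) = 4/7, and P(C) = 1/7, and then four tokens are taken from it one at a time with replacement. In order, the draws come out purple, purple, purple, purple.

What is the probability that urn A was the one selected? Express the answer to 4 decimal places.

Compute the likelihood of the observed sequence for each case: P(data | urn A) = (1/5)(1/5)(1/5)(1/5) = 0.0016; P(data | urn B) = (4/10)(4/10)(4/10)(4/10) = 0.0256; P(data | urn C) = (2/6)(2/6)(2/6)(2/6) = 0.012346.
Multiplying each by its prior: 2/7 · 0.0016 = 0.00045714, 4/7 · 0.0256 = 0.014629, 1/7 · 0.012346 = 0.0017637; these sum to 0.016849.
So P(urn A | data) = (0.00045714) / (0.016849) = 0.027131.

0.0271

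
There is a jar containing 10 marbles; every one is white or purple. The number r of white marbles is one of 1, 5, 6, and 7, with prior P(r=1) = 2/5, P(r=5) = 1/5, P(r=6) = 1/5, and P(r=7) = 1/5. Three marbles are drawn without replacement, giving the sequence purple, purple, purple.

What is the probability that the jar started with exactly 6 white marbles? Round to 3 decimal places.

0.022

The likelihood of the observed sequence under each hypothesis: P(data | r = 1) = (9/10)(8/9)(7/8) = 7/10; P(data | r = 5) = (5/10)(4/9)(3/8) = 1/12; P(data | r = 6) = (4/10)(3/9)(2/8) = 1/30; P(data | r = 7) = (3/10)(2/9)(1/8) = 1/120.
Multiplying each by its prior: 2/5 · 7/10 = 7/25, 1/5 · 1/12 = 1/60, 1/5 · 1/30 = 1/150, 1/5 · 1/120 = 1/600; summing to 61/200.
Hence P(r = 6 | data) = (1/150) / (61/200) = 4/183.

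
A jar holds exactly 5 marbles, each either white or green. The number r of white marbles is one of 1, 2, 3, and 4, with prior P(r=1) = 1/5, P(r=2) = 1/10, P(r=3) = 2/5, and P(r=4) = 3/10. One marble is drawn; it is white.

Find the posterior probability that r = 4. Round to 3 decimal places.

Under each hypothesis, the probability of this draw is: P(data | r = 1) = (1/5) = 1/5; P(data | r = 2) = (2/5) = 2/5; P(data | r = 3) = (3/5) = 3/5; P(data | r = 4) = (4/5) = 4/5.
Weighting by the prior gives 1/5 · 1/5 = 1/25, 1/10 · 2/5 = 1/25, 2/5 · 3/5 = 6/25, 3/10 · 4/5 = 6/25; summing to 14/25.
Hence P(r = 4 | data) = (6/25) / (14/25) = 3/7.

0.429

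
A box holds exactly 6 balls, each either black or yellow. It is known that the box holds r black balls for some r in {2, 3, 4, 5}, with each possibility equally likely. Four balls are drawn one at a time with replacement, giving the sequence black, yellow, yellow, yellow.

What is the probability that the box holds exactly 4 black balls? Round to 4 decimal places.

0.1301

The likelihood of the observed sequence under each hypothesis: P(data | r = 2) = (2/6)(4/6)(4/6)(4/6) = 0.098765; P(data | r = 3) = (3/6)(3/6)(3/6)(3/6) = 0.0625; P(data | r = 4) = (4/6)(2/6)(2/6)(2/6) = 0.024691; P(data | r = 5) = (5/6)(1/6)(1/6)(1/6) = 0.003858.
Weighting by the prior gives 1/4 · 0.098765 = 0.024691, 1/4 · 0.0625 = 0.015625, 1/4 · 0.024691 = 0.0061728, 1/4 · 0.003858 = 0.00096451; with total 0.047454.
Therefore the posterior P(r = 4 | data) = (0.0061728) / (0.047454) = 0.13008.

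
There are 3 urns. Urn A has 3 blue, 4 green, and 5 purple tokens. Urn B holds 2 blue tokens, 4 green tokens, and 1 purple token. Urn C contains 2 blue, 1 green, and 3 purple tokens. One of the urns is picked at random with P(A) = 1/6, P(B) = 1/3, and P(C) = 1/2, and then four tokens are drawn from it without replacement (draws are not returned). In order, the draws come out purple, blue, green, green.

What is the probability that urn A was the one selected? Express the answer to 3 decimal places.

For each hypothesis, P(data | H) works out to: P(data | urn A) = (5/12)(3/11)(4/10)(3/9) = 0.015152; P(data | urn B) = (1/7)(2/6)(4/5)(3/4) = 0.028571; P(data | urn C) = (3/6)(2/5)(1/4)(0/3) = 0.
The prior-weighted likelihoods are 1/6 · 0.015152 = 0.0025253, 1/3 · 0.028571 = 0.0095238, 1/2 · 0 = 0; with total 0.012049.
Therefore the posterior P(urn A | data) = (0.0025253) / (0.012049) = 0.20958.

0.210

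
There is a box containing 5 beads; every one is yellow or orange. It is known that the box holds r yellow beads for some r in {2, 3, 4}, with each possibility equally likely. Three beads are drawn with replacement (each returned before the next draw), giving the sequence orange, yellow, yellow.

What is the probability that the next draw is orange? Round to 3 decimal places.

Under each hypothesis, the probability of the observed sequence is: P(data | r = 2) = (3/5)(2/5)(2/5) = 12/125; P(data | r = 3) = (2/5)(3/5)(3/5) = 18/125; P(data | r = 4) = (1/5)(4/5)(4/5) = 16/125.
Multiplying each by its prior: 1/3 · 12/125 = 4/125, 1/3 · 18/125 = 6/125, 1/3 · 16/125 = 16/375; with total 46/375.
Normalising, the posterior is P(r = 2 | data) = 6/23, P(r = 3 | data) = 9/23, P(r = 4 | data) = 8/23.
Averaging over the posterior, P(orange next | data) = (3/5)(6/23) + (2/5)(9/23) + (1/5)(8/23) = 44/115.

0.383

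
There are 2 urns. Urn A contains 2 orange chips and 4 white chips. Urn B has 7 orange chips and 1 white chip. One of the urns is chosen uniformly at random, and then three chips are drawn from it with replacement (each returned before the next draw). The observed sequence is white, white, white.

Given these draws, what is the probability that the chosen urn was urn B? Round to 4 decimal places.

0.0065

Under each hypothesis, the probability of the observed sequence is: P(data | urn A) = (4/6)(4/6)(4/6) = 0.2963; P(data | urn B) = (1/8)(1/8)(1/8) = 0.0019531.
The prior-weighted likelihoods are 1/2 · 0.2963 = 0.14815, 1/2 · 0.0019531 = 0.00097656; summing to 0.14912.
Therefore the posterior P(urn B | data) = (0.00097656) / (0.14912) = 0.0065486.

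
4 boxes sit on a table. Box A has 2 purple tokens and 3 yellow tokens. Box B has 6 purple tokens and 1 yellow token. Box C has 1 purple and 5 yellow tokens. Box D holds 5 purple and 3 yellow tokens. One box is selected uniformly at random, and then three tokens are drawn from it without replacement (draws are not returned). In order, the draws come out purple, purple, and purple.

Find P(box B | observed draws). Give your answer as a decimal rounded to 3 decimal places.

0.762

Under each hypothesis, the probability of the observed sequence is: P(data | box A) = (2/5)(1/4)(0/3) = 0; P(data | box B) = (6/7)(5/6)(4/5) = 4/7; P(data | box C) = (1/6)(0/5) = 0; P(data | box D) = (5/8)(4/7)(3/6) = 5/28.
The prior-weighted likelihoods are 1/4 · 0 = 0, 1/4 · 4/7 = 1/7, 1/4 · 0 = 0, 1/4 · 5/28 = 5/112; with total 3/16.
By Bayes' rule, P(box B | data) = (1/7) / (3/16) = 16/21.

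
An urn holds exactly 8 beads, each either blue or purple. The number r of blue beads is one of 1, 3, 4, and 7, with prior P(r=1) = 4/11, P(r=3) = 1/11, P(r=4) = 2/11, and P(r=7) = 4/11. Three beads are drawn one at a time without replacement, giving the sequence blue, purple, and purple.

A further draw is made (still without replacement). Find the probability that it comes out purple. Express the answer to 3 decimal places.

0.748

The likelihood of the observed sequence under each hypothesis: P(data | r = 1) = (1/8)(7/7)(6/6) = 1/8; P(data | r = 3) = (3/8)(5/7)(4/6) = 5/28; P(data | r = 4) = (4/8)(4/7)(3/6) = 1/7; P(data | r = 7) = (7/8)(1/7)(0/6) = 0.
Multiplying each by its prior: 4/11 · 1/8 = 1/22, 1/11 · 5/28 = 5/308, 2/11 · 1/7 = 2/77, 4/11 · 0 = 0; these sum to 27/308.
Dividing through by the total gives posterior P(r = 1 | data) = 14/27, P(r = 3 | data) = 5/27, P(r = 4 | data) = 8/27, P(r = 7 | data) = 0.
Averaging over the posterior, P(purple next | data) = (1)(14/27) + (3/5)(5/27) + (2/5)(8/27) = 101/135.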